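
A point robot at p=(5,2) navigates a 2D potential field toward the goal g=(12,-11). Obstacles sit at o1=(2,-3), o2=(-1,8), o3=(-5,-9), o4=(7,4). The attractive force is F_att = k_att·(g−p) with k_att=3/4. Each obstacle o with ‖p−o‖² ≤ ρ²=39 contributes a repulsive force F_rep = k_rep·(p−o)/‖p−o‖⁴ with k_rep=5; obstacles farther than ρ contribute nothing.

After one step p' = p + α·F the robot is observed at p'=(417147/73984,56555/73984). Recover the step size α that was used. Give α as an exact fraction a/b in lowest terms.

F_att = 3/4·(g−p) = 3/4·(7,-13) = (5.2500,-9.7500)
o1: d²=34 ≤ ρ²=39; F_rep = 5·(3,5)/34² = (0.0130,0.0216)
o2: d²=72 > ρ²=39 → inactive
o3: d²=221 > ρ²=39 → inactive
o4: d²=8 ≤ ρ²=39; F_rep = 5·(-2,-2)/8² = (-0.1562,-0.1562)
F = F_att + ΣF_rep = (5.1067,-9.8846)
Δp = p'−p = (0.6383,-1.2356); α = Δx/Fx = (47227/73984) / (47227/9248) = 1/8
check: Δy/Fy = (-91413/73984) / (-91413/9248) = 1/8 ✓

α = 1/8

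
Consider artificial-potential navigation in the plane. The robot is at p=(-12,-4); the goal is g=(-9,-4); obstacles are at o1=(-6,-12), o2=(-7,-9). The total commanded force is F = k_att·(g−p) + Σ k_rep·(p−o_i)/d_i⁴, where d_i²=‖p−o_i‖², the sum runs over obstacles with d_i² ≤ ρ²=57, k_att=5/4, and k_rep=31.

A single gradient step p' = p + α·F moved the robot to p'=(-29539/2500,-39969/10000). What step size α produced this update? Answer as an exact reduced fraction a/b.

α = 1/20

F_att = 5/4·(g−p) = 5/4·(3,0) = (3.7500,0.0000)
o1: d²=100 > ρ²=57 → inactive
o2: d²=50 ≤ ρ²=57; F_rep = 31·(-5,5)/50² = (-0.0620,0.0620)
F = F_att + ΣF_rep = (3.6880,0.0620)
Δp = p'−p = (0.1844,0.0031); α = Δx/Fx = (461/2500) / (461/125) = 1/20
check: Δy/Fy = (31/10000) / (31/500) = 1/20 ✓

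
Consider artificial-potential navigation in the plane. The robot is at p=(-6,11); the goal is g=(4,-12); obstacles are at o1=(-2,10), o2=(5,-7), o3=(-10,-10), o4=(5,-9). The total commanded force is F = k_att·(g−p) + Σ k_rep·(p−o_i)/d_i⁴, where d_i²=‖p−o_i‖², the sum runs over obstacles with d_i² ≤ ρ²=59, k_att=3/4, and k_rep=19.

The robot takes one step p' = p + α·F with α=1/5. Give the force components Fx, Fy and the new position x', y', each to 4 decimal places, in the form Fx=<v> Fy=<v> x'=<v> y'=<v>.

F_att = 3/4·(g−p) = 3/4·(10,-23) = (7.5000,-17.2500)
o1: d²=17 ≤ ρ²=59; F_rep = 19·(-4,1)/17² = (-0.2630,0.0657)
o2: d²=445 > ρ²=59 → inactive
o3: d²=457 > ρ²=59 → inactive
o4: d²=521 > ρ²=59 → inactive
F = F_att + ΣF_rep = (7.2370,-17.1843)
p' = p + 1/5·F = (-4.5526,7.5631)

Fx=7.2370 Fy=-17.1843 x'=-4.5526 y'=7.5631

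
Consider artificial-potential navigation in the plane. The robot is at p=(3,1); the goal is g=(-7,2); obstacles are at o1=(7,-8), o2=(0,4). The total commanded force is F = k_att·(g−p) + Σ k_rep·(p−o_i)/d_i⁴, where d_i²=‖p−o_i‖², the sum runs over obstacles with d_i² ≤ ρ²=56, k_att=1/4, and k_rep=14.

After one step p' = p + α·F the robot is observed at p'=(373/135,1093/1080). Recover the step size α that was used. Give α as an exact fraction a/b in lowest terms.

F_att = 1/4·(g−p) = 1/4·(-10,1) = (-2.5000,0.2500)
o1: d²=97 > ρ²=56 → inactive
o2: d²=18 ≤ ρ²=56; F_rep = 14·(3,-3)/18² = (0.1296,-0.1296)
F = F_att + ΣF_rep = (-2.3704,0.1204)
Δp = p'−p = (-0.2370,0.0120); α = Δx/Fx = (-32/135) / (-64/27) = 1/10
check: Δy/Fy = (13/1080) / (13/108) = 1/10 ✓

α = 1/10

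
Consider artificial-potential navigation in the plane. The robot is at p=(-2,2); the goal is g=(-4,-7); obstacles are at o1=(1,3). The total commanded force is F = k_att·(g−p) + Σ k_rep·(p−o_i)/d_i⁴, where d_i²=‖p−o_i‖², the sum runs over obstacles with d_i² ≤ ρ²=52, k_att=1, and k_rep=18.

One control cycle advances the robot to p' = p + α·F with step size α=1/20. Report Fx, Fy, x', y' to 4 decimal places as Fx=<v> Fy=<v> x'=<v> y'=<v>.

F_att = 1·(g−p) = 1·(-2,-9) = (-2.0000,-9.0000)
o1: d²=10 ≤ ρ²=52; F_rep = 18·(-3,-1)/10² = (-0.5400,-0.1800)
F = F_att + ΣF_rep = (-2.5400,-9.1800)
p' = p + 1/20·F = (-2.1270,1.5410)

Fx=-2.5400 Fy=-9.1800 x'=-2.1270 y'=1.5410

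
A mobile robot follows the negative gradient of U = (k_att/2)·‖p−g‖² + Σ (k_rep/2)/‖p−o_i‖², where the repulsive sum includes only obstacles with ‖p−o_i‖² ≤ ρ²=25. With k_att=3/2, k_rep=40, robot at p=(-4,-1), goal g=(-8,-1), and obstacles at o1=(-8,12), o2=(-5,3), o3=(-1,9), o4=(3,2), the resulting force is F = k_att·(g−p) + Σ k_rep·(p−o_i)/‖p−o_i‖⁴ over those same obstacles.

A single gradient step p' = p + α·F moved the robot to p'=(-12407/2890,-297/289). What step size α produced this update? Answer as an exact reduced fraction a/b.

F_att = 3/2·(g−p) = 3/2·(-4,0) = (-6.0000,0.0000)
o1: d²=185 > ρ²=25 → inactive
o2: d²=17 ≤ ρ²=25; F_rep = 40·(1,-4)/17² = (0.1384,-0.5536)
o3: d²=109 > ρ²=25 → inactive
o4: d²=58 > ρ²=25 → inactive
F = F_att + ΣF_rep = (-5.8616,-0.5536)
Δp = p'−p = (-0.2931,-0.0277); α = Δx/Fx = (-847/2890) / (-1694/289) = 1/20
check: Δy/Fy = (-8/289) / (-160/289) = 1/20 ✓

α = 1/20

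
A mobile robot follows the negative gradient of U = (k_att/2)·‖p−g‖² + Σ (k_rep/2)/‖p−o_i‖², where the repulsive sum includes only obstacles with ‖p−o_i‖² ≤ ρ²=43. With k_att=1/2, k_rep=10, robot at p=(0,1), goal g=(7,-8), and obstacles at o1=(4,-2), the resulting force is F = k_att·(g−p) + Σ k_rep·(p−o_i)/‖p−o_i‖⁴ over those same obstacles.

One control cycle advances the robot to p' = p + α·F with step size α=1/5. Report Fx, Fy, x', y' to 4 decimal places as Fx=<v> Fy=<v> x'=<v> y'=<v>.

Fx=3.4360 Fy=-4.4520 x'=0.6872 y'=0.1096

F_att = 1/2·(g−p) = 1/2·(7,-9) = (3.5000,-4.5000)
o1: d²=25 ≤ ρ²=43; F_rep = 10·(-4,3)/25² = (-0.0640,0.0480)
F = F_att + ΣF_rep = (3.4360,-4.4520)
p' = p + 1/5·F = (0.6872,0.1096)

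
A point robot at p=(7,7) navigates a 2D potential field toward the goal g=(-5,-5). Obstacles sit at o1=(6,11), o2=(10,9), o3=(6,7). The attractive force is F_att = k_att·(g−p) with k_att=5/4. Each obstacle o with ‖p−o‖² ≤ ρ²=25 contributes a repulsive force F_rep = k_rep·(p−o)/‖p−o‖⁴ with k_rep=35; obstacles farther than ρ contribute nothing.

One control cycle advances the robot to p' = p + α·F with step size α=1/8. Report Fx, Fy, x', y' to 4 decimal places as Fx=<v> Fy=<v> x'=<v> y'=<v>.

Fx=19.4998 Fy=-15.8986 x'=9.4375 y'=5.0127

F_att = 5/4·(g−p) = 5/4·(-12,-12) = (-15.0000,-15.0000)
o1: d²=17 ≤ ρ²=25; F_rep = 35·(1,-4)/17² = (0.1211,-0.4844)
o2: d²=13 ≤ ρ²=25; F_rep = 35·(-3,-2)/13² = (-0.6213,-0.4142)
o3: d²=1 ≤ ρ²=25; F_rep = 35·(1,0)/1² = (35.0000,0.0000)
F = F_att + ΣF_rep = (19.4998,-15.8986)
p' = p + 1/8·F = (9.4375,5.0127)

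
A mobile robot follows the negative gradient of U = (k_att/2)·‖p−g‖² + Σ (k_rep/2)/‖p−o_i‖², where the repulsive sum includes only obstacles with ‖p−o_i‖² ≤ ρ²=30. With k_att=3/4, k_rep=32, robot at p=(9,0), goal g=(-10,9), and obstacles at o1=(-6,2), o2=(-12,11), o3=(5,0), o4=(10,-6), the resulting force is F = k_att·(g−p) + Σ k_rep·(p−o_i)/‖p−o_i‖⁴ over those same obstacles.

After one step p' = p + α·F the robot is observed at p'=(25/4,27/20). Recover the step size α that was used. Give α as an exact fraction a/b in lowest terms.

F_att = 3/4·(g−p) = 3/4·(-19,9) = (-14.2500,6.7500)
o1: d²=229 > ρ²=30 → inactive
o2: d²=562 > ρ²=30 → inactive
o3: d²=16 ≤ ρ²=30; F_rep = 32·(4,0)/16² = (0.5000,0.0000)
o4: d²=37 > ρ²=30 → inactive
F = F_att + ΣF_rep = (-13.7500,6.7500)
Δp = p'−p = (-2.7500,1.3500); α = Δx/Fx = (-11/4) / (-55/4) = 1/5
check: Δy/Fy = (27/20) / (27/4) = 1/5 ✓

α = 1/5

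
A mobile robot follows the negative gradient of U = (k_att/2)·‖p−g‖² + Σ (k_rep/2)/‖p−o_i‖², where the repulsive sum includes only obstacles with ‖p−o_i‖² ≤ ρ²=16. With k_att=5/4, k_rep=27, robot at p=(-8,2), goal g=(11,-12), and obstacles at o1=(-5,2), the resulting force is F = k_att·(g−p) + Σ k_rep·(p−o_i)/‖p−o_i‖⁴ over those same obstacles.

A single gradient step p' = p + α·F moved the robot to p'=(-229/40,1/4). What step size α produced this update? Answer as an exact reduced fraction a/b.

α = 1/10

F_att = 5/4·(g−p) = 5/4·(19,-14) = (23.7500,-17.5000)
o1: d²=9 ≤ ρ²=16; F_rep = 27·(-3,0)/9² = (-1.0000,0.0000)
F = F_att + ΣF_rep = (22.7500,-17.5000)
Δp = p'−p = (2.2750,-1.7500); α = Δx/Fx = (91/40) / (91/4) = 1/10
check: Δy/Fy = (-7/4) / (-35/2) = 1/10 ✓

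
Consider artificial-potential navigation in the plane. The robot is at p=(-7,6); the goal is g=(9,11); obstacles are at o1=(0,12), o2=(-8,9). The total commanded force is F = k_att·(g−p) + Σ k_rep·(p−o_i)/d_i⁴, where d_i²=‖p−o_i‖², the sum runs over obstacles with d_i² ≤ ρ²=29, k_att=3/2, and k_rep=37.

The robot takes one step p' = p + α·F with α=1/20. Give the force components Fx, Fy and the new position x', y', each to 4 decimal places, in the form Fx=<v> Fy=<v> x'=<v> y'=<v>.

Fx=24.3700 Fy=6.3900 x'=-5.7815 y'=6.3195

F_att = 3/2·(g−p) = 3/2·(16,5) = (24.0000,7.5000)
o1: d²=85 > ρ²=29 → inactive
o2: d²=10 ≤ ρ²=29; F_rep = 37·(1,-3)/10² = (0.3700,-1.1100)
F = F_att + ΣF_rep = (24.3700,6.3900)
p' = p + 1/20·F = (-5.7815,6.3195)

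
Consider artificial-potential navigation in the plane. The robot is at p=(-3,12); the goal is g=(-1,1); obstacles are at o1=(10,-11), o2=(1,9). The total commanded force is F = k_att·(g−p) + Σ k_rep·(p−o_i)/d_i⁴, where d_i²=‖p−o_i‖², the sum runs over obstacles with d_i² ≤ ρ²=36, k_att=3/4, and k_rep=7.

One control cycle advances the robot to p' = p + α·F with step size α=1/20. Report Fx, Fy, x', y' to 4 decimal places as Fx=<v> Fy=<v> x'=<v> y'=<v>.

F_att = 3/4·(g−p) = 3/4·(2,-11) = (1.5000,-8.2500)
o1: d²=698 > ρ²=36 → inactive
o2: d²=25 ≤ ρ²=36; F_rep = 7·(-4,3)/25² = (-0.0448,0.0336)
F = F_att + ΣF_rep = (1.4552,-8.2164)
p' = p + 1/20·F = (-2.9272,11.5892)

Fx=1.4552 Fy=-8.2164 x'=-2.9272 y'=11.5892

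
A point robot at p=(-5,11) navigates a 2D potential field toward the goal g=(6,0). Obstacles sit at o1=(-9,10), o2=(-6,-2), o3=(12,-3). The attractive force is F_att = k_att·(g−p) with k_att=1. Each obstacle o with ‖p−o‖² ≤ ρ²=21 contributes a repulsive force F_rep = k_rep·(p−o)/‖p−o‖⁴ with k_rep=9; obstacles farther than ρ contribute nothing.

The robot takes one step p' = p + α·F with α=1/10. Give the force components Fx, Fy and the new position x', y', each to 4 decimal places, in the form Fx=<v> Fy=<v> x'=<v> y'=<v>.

Fx=11.1246 Fy=-10.9689 x'=-3.8875 y'=9.9031

F_att = 1·(g−p) = 1·(11,-11) = (11.0000,-11.0000)
o1: d²=17 ≤ ρ²=21; F_rep = 9·(4,1)/17² = (0.1246,0.0311)
o2: d²=170 > ρ²=21 → inactive
o3: d²=485 > ρ²=21 → inactive
F = F_att + ΣF_rep = (11.1246,-10.9689)
p' = p + 1/10·F = (-3.8875,9.9031)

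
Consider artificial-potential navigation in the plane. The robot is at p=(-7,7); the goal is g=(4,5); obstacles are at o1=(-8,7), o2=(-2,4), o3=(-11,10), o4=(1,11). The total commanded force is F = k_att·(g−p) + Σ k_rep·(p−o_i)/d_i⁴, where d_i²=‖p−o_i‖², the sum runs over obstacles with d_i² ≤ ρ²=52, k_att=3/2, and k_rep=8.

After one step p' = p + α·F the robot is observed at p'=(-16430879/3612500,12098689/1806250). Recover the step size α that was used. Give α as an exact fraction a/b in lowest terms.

F_att = 3/2·(g−p) = 3/2·(11,-2) = (16.5000,-3.0000)
o1: d²=1 ≤ ρ²=52; F_rep = 8·(1,0)/1² = (8.0000,0.0000)
o2: d²=34 ≤ ρ²=52; F_rep = 8·(-5,3)/34² = (-0.0346,0.0208)
o3: d²=25 ≤ ρ²=52; F_rep = 8·(4,-3)/25² = (0.0512,-0.0384)
o4: d²=80 > ρ²=52 → inactive
F = F_att + ΣF_rep = (24.5166,-3.0176)
Δp = p'−p = (2.4517,-0.3018); α = Δx/Fx = (8856621/3612500) / (8856621/361250) = 1/10
check: Δy/Fy = (-545061/1806250) / (-545061/180625) = 1/10 ✓

α = 1/10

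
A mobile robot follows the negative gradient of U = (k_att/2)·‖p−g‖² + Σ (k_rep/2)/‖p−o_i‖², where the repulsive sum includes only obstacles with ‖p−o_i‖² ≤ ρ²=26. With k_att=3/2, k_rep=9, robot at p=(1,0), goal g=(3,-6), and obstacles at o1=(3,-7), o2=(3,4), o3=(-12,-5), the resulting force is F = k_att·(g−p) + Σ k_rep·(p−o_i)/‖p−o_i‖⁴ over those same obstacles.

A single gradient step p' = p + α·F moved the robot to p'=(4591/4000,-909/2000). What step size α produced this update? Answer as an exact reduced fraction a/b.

F_att = 3/2·(g−p) = 3/2·(2,-6) = (3.0000,-9.0000)
o1: d²=53 > ρ²=26 → inactive
o2: d²=20 ≤ ρ²=26; F_rep = 9·(-2,-4)/20² = (-0.0450,-0.0900)
o3: d²=194 > ρ²=26 → inactive
F = F_att + ΣF_rep = (2.9550,-9.0900)
Δp = p'−p = (0.1477,-0.4545); α = Δx/Fx = (591/4000) / (591/200) = 1/20
check: Δy/Fy = (-909/2000) / (-909/100) = 1/20 ✓

α = 1/20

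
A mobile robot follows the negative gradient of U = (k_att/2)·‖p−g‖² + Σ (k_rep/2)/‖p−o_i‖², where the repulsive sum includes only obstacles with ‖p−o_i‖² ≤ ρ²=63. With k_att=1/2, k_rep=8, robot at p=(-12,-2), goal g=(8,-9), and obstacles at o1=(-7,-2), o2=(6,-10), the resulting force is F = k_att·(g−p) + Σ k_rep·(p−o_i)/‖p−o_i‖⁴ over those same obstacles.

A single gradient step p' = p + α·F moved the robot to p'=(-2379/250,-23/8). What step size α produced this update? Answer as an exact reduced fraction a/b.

α = 1/4

F_att = 1/2·(g−p) = 1/2·(20,-7) = (10.0000,-3.5000)
o1: d²=25 ≤ ρ²=63; F_rep = 8·(-5,0)/25² = (-0.0640,0.0000)
o2: d²=388 > ρ²=63 → inactive
F = F_att + ΣF_rep = (9.9360,-3.5000)
Δp = p'−p = (2.4840,-0.8750); α = Δx/Fx = (621/250) / (1242/125) = 1/4
check: Δy/Fy = (-7/8) / (-7/2) = 1/4 ✓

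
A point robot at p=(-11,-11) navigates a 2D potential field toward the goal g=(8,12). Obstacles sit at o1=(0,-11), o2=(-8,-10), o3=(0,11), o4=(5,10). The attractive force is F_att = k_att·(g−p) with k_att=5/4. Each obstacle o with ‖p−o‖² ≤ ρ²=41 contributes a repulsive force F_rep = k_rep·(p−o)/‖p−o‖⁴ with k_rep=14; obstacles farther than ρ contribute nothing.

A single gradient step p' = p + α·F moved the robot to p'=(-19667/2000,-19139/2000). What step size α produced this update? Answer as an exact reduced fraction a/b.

α = 1/20

F_att = 5/4·(g−p) = 5/4·(19,23) = (23.7500,28.7500)
o1: d²=121 > ρ²=41 → inactive
o2: d²=10 ≤ ρ²=41; F_rep = 14·(-3,-1)/10² = (-0.4200,-0.1400)
o3: d²=605 > ρ²=41 → inactive
o4: d²=697 > ρ²=41 → inactive
F = F_att + ΣF_rep = (23.3300,28.6100)
Δp = p'−p = (1.1665,1.4305); α = Δx/Fx = (2333/2000) / (2333/100) = 1/20
check: Δy/Fy = (2861/2000) / (2861/100) = 1/20 ✓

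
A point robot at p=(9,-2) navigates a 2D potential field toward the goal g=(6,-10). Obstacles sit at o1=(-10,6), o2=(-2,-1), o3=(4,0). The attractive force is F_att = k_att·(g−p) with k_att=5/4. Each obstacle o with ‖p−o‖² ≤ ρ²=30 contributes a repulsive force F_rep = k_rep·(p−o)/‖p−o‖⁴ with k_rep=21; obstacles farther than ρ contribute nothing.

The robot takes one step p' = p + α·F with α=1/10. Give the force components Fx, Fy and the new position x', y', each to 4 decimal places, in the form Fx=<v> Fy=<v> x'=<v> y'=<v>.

F_att = 5/4·(g−p) = 5/4·(-3,-8) = (-3.7500,-10.0000)
o1: d²=425 > ρ²=30 → inactive
o2: d²=122 > ρ²=30 → inactive
o3: d²=29 ≤ ρ²=30; F_rep = 21·(5,-2)/29² = (0.1249,-0.0499)
F = F_att + ΣF_rep = (-3.6251,-10.0499)
p' = p + 1/10·F = (8.6375,-3.0050)

Fx=-3.6251 Fy=-10.0499 x'=8.6375 y'=-3.0050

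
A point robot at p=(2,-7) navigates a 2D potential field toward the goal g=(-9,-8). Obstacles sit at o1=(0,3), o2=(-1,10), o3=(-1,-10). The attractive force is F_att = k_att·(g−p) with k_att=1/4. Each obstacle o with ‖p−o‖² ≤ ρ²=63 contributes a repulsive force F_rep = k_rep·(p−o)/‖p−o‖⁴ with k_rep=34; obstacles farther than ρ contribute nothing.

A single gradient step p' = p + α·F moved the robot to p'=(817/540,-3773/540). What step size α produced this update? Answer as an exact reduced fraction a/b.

α = 1/5

F_att = 1/4·(g−p) = 1/4·(-11,-1) = (-2.7500,-0.2500)
o1: d²=104 > ρ²=63 → inactive
o2: d²=298 > ρ²=63 → inactive
o3: d²=18 ≤ ρ²=63; F_rep = 34·(3,3)/18² = (0.3148,0.3148)
F = F_att + ΣF_rep = (-2.4352,0.0648)
Δp = p'−p = (-0.4870,0.0130); α = Δx/Fx = (-263/540) / (-263/108) = 1/5
check: Δy/Fy = (7/540) / (7/108) = 1/5 ✓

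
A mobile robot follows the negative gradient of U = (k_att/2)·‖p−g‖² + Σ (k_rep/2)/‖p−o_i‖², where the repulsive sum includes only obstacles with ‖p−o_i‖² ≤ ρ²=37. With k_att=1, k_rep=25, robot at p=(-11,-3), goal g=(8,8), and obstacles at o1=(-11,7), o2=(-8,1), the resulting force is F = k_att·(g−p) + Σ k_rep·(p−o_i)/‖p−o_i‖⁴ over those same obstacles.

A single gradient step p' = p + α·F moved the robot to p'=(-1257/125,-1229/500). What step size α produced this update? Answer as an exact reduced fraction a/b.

α = 1/20

F_att = 1·(g−p) = 1·(19,11) = (19.0000,11.0000)
o1: d²=100 > ρ²=37 → inactive
o2: d²=25 ≤ ρ²=37; F_rep = 25·(-3,-4)/25² = (-0.1200,-0.1600)
F = F_att + ΣF_rep = (18.8800,10.8400)
Δp = p'−p = (0.9440,0.5420); α = Δx/Fx = (118/125) / (472/25) = 1/20
check: Δy/Fy = (271/500) / (271/25) = 1/20 ✓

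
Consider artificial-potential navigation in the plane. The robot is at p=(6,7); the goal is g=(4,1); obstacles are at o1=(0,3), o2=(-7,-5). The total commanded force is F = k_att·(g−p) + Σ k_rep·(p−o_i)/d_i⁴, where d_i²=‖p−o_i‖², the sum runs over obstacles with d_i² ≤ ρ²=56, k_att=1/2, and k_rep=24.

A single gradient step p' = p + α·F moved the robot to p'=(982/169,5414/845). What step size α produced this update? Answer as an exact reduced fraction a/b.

F_att = 1/2·(g−p) = 1/2·(-2,-6) = (-1.0000,-3.0000)
o1: d²=52 ≤ ρ²=56; F_rep = 24·(6,4)/52² = (0.0533,0.0355)
o2: d²=313 > ρ²=56 → inactive
F = F_att + ΣF_rep = (-0.9467,-2.9645)
Δp = p'−p = (-0.1893,-0.5929); α = Δx/Fx = (-32/169) / (-160/169) = 1/5
check: Δy/Fy = (-501/845) / (-501/169) = 1/5 ✓

α = 1/5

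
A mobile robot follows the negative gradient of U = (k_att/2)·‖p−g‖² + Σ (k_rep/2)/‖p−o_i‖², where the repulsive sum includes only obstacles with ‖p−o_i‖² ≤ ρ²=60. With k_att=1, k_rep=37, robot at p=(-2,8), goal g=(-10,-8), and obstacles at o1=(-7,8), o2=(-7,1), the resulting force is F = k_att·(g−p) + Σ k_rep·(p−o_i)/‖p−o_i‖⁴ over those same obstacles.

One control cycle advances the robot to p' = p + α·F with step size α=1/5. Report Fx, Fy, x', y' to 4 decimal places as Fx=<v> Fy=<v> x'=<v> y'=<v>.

Fx=-7.7040 Fy=-16.0000 x'=-3.5408 y'=4.8000

F_att = 1·(g−p) = 1·(-8,-16) = (-8.0000,-16.0000)
o1: d²=25 ≤ ρ²=60; F_rep = 37·(5,0)/25² = (0.2960,0.0000)
o2: d²=74 > ρ²=60 → inactive
F = F_att + ΣF_rep = (-7.7040,-16.0000)
p' = p + 1/5·F = (-3.5408,4.8000)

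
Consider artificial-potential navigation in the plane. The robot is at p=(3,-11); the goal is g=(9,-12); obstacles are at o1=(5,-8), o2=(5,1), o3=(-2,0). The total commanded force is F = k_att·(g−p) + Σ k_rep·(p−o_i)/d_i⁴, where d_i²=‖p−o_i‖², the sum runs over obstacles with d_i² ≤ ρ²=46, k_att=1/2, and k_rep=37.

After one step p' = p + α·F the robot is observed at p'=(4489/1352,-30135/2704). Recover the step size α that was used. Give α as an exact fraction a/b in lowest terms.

F_att = 1/2·(g−p) = 1/2·(6,-1) = (3.0000,-0.5000)
o1: d²=13 ≤ ρ²=46; F_rep = 37·(-2,-3)/13² = (-0.4379,-0.6568)
o2: d²=148 > ρ²=46 → inactive
o3: d²=146 > ρ²=46 → inactive
F = F_att + ΣF_rep = (2.5621,-1.1568)
Δp = p'−p = (0.3203,-0.1446); α = Δx/Fx = (433/1352) / (433/169) = 1/8
check: Δy/Fy = (-391/2704) / (-391/338) = 1/8 ✓

α = 1/8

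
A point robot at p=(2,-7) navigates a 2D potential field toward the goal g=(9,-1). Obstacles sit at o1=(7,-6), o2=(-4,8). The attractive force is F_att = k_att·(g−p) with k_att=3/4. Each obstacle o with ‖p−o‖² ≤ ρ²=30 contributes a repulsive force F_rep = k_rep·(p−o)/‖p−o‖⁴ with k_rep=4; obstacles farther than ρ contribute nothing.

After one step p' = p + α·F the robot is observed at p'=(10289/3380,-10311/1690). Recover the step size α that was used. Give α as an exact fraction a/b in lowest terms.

F_att = 3/4·(g−p) = 3/4·(7,6) = (5.2500,4.5000)
o1: d²=26 ≤ ρ²=30; F_rep = 4·(-5,-1)/26² = (-0.0296,-0.0059)
o2: d²=261 > ρ²=30 → inactive
F = F_att + ΣF_rep = (5.2204,4.4941)
Δp = p'−p = (1.0441,0.8988); α = Δx/Fx = (3529/3380) / (3529/676) = 1/5
check: Δy/Fy = (1519/1690) / (1519/338) = 1/5 ✓

α = 1/5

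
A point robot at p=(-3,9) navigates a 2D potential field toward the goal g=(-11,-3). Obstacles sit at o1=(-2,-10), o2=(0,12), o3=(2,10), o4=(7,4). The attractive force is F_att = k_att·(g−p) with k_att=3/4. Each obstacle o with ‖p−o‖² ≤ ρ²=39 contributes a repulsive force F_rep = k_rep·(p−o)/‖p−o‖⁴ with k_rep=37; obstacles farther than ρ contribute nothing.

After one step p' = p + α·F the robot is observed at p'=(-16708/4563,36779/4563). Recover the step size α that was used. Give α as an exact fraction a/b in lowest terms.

F_att = 3/4·(g−p) = 3/4·(-8,-12) = (-6.0000,-9.0000)
o1: d²=362 > ρ²=39 → inactive
o2: d²=18 ≤ ρ²=39; F_rep = 37·(-3,-3)/18² = (-0.3426,-0.3426)
o3: d²=26 ≤ ρ²=39; F_rep = 37·(-5,-1)/26² = (-0.2737,-0.0547)
o4: d²=125 > ρ²=39 → inactive
F = F_att + ΣF_rep = (-6.6163,-9.3973)
Δp = p'−p = (-0.6616,-0.9397); α = Δx/Fx = (-3019/4563) / (-30190/4563) = 1/10
check: Δy/Fy = (-4288/4563) / (-42880/4563) = 1/10 ✓

α = 1/10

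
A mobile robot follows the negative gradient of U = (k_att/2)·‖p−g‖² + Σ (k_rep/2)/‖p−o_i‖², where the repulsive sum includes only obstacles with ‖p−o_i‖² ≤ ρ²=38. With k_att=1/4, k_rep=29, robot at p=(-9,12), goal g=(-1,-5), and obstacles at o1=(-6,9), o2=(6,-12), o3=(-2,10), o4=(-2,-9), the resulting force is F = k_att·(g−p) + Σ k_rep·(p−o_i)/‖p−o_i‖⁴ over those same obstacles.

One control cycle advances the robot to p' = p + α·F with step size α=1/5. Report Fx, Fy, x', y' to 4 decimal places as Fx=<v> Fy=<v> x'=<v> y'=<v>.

Fx=1.7315 Fy=-3.9815 x'=-8.6537 y'=11.2037

F_att = 1/4·(g−p) = 1/4·(8,-17) = (2.0000,-4.2500)
o1: d²=18 ≤ ρ²=38; F_rep = 29·(-3,3)/18² = (-0.2685,0.2685)
o2: d²=801 > ρ²=38 → inactive
o3: d²=53 > ρ²=38 → inactive
o4: d²=490 > ρ²=38 → inactive
F = F_att + ΣF_rep = (1.7315,-3.9815)
p' = p + 1/5·F = (-8.6537,11.2037)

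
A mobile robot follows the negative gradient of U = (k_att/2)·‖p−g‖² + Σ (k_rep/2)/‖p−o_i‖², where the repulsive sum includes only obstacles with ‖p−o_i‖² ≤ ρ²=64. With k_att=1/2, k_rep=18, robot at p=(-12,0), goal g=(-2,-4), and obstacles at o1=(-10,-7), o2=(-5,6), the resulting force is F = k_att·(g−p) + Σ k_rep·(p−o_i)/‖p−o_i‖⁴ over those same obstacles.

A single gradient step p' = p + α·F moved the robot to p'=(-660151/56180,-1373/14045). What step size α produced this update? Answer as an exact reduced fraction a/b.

α = 1/20

F_att = 1/2·(g−p) = 1/2·(10,-4) = (5.0000,-2.0000)
o1: d²=53 ≤ ρ²=64; F_rep = 18·(-2,7)/53² = (-0.0128,0.0449)
o2: d²=85 > ρ²=64 → inactive
F = F_att + ΣF_rep = (4.9872,-1.9551)
Δp = p'−p = (0.2494,-0.0978); α = Δx/Fx = (14009/56180) / (14009/2809) = 1/20
check: Δy/Fy = (-1373/14045) / (-5492/2809) = 1/20 ✓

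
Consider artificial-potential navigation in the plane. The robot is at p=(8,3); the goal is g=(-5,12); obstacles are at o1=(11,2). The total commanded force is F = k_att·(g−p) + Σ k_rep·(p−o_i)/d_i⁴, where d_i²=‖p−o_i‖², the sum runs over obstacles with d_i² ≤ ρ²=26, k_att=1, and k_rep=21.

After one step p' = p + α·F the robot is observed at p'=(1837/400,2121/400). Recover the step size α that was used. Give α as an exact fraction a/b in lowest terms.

F_att = 1·(g−p) = 1·(-13,9) = (-13.0000,9.0000)
o1: d²=10 ≤ ρ²=26; F_rep = 21·(-3,1)/10² = (-0.6300,0.2100)
F = F_att + ΣF_rep = (-13.6300,9.2100)
Δp = p'−p = (-3.4075,2.3025); α = Δx/Fx = (-1363/400) / (-1363/100) = 1/4
check: Δy/Fy = (921/400) / (921/100) = 1/4 ✓

α = 1/4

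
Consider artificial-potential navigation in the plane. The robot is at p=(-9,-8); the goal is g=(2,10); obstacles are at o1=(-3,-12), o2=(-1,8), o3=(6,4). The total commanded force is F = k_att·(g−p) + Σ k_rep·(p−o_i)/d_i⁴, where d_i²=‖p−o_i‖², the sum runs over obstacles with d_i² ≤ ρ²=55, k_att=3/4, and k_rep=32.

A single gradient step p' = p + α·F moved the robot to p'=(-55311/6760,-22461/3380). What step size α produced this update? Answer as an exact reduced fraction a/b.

F_att = 3/4·(g−p) = 3/4·(11,18) = (8.2500,13.5000)
o1: d²=52 ≤ ρ²=55; F_rep = 32·(-6,4)/52² = (-0.0710,0.0473)
o2: d²=320 > ρ²=55 → inactive
o3: d²=369 > ρ²=55 → inactive
F = F_att + ΣF_rep = (8.1790,13.5473)
Δp = p'−p = (0.8179,1.3547); α = Δx/Fx = (5529/6760) / (5529/676) = 1/10
check: Δy/Fy = (4579/3380) / (4579/338) = 1/10 ✓

α = 1/10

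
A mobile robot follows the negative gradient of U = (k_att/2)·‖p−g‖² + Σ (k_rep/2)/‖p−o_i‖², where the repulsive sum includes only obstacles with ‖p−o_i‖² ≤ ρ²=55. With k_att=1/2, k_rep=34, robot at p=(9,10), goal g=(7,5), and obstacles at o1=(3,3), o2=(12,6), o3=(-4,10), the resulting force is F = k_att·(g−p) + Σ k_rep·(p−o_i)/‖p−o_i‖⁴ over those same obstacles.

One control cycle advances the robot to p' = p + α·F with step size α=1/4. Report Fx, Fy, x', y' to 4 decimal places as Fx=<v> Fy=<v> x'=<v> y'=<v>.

Fx=-1.1632 Fy=-2.2824 x'=8.7092 y'=9.4294

F_att = 1/2·(g−p) = 1/2·(-2,-5) = (-1.0000,-2.5000)
o1: d²=85 > ρ²=55 → inactive
o2: d²=25 ≤ ρ²=55; F_rep = 34·(-3,4)/25² = (-0.1632,0.2176)
o3: d²=169 > ρ²=55 → inactive
F = F_att + ΣF_rep = (-1.1632,-2.2824)
p' = p + 1/4·F = (8.7092,9.4294)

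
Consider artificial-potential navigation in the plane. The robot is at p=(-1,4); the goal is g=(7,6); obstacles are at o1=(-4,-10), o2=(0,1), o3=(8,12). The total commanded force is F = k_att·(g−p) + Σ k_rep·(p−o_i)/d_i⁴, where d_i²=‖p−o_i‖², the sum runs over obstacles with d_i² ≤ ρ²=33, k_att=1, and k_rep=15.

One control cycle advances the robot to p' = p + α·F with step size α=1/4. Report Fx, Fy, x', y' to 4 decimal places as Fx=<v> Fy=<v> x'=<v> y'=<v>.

Fx=7.8500 Fy=2.4500 x'=0.9625 y'=4.6125

F_att = 1·(g−p) = 1·(8,2) = (8.0000,2.0000)
o1: d²=205 > ρ²=33 → inactive
o2: d²=10 ≤ ρ²=33; F_rep = 15·(-1,3)/10² = (-0.1500,0.4500)
o3: d²=145 > ρ²=33 → inactive
F = F_att + ΣF_rep = (7.8500,2.4500)
p' = p + 1/4·F = (0.9625,4.6125)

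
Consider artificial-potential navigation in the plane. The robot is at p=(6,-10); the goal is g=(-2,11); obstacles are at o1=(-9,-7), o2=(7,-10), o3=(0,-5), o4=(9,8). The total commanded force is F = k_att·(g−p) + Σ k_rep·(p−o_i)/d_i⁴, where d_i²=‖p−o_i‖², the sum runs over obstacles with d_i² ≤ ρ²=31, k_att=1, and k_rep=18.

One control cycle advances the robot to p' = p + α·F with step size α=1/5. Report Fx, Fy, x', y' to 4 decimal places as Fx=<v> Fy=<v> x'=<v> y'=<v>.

Fx=-26.0000 Fy=21.0000 x'=0.8000 y'=-5.8000

F_att = 1·(g−p) = 1·(-8,21) = (-8.0000,21.0000)
o1: d²=234 > ρ²=31 → inactive
o2: d²=1 ≤ ρ²=31; F_rep = 18·(-1,0)/1² = (-18.0000,0.0000)
o3: d²=61 > ρ²=31 → inactive
o4: d²=333 > ρ²=31 → inactive
F = F_att + ΣF_rep = (-26.0000,21.0000)
p' = p + 1/5·F = (0.8000,-5.8000)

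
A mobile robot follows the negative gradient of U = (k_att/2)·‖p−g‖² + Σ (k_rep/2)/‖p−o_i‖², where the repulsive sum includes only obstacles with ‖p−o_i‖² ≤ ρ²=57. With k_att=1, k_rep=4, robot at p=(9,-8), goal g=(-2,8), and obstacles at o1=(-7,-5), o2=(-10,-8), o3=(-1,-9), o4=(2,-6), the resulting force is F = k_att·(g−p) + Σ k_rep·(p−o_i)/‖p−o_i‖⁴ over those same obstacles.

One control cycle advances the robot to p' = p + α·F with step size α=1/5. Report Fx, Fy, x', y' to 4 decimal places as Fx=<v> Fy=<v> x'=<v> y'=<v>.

Fx=-10.9900 Fy=15.9972 x'=6.8020 y'=-4.8006

F_att = 1·(g−p) = 1·(-11,16) = (-11.0000,16.0000)
o1: d²=265 > ρ²=57 → inactive
o2: d²=361 > ρ²=57 → inactive
o3: d²=101 > ρ²=57 → inactive
o4: d²=53 ≤ ρ²=57; F_rep = 4·(7,-2)/53² = (0.0100,-0.0028)
F = F_att + ΣF_rep = (-10.9900,15.9972)
p' = p + 1/5·F = (6.8020,-4.8006)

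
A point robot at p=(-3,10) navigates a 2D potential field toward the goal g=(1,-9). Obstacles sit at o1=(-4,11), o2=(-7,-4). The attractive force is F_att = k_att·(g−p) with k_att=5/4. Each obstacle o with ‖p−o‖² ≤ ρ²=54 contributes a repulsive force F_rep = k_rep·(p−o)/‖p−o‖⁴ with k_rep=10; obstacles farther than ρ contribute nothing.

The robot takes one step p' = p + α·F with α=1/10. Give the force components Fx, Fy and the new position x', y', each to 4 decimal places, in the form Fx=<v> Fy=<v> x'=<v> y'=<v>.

Fx=7.5000 Fy=-26.2500 x'=-2.2500 y'=7.3750

F_att = 5/4·(g−p) = 5/4·(4,-19) = (5.0000,-23.7500)
o1: d²=2 ≤ ρ²=54; F_rep = 10·(1,-1)/2² = (2.5000,-2.5000)
o2: d²=212 > ρ²=54 → inactive
F = F_att + ΣF_rep = (7.5000,-26.2500)
p' = p + 1/10·F = (-2.2500,7.3750)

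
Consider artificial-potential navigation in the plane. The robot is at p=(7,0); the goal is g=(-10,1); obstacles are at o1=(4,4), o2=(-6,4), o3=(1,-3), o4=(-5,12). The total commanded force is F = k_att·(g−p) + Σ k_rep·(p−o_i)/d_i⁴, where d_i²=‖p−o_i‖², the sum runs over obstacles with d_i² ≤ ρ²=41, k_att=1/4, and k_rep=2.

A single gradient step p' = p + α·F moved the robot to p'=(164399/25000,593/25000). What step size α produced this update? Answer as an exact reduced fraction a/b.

F_att = 1/4·(g−p) = 1/4·(-17,1) = (-4.2500,0.2500)
o1: d²=25 ≤ ρ²=41; F_rep = 2·(3,-4)/25² = (0.0096,-0.0128)
o2: d²=185 > ρ²=41 → inactive
o3: d²=45 > ρ²=41 → inactive
o4: d²=288 > ρ²=41 → inactive
F = F_att + ΣF_rep = (-4.2404,0.2372)
Δp = p'−p = (-0.4240,0.0237); α = Δx/Fx = (-10601/25000) / (-10601/2500) = 1/10
check: Δy/Fy = (593/25000) / (593/2500) = 1/10 ✓

α = 1/10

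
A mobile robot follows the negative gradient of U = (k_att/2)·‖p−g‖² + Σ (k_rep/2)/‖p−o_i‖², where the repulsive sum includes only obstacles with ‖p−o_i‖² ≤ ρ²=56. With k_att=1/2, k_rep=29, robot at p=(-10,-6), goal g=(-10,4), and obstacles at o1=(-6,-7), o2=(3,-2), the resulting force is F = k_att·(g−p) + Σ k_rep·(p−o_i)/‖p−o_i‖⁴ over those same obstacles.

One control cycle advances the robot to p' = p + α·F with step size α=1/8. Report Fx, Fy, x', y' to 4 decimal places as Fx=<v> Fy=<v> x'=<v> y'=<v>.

F_att = 1/2·(g−p) = 1/2·(0,10) = (0.0000,5.0000)
o1: d²=17 ≤ ρ²=56; F_rep = 29·(-4,1)/17² = (-0.4014,0.1003)
o2: d²=185 > ρ²=56 → inactive
F = F_att + ΣF_rep = (-0.4014,5.1003)
p' = p + 1/8·F = (-10.0502,-5.3625)

Fx=-0.4014 Fy=5.1003 x'=-10.0502 y'=-5.3625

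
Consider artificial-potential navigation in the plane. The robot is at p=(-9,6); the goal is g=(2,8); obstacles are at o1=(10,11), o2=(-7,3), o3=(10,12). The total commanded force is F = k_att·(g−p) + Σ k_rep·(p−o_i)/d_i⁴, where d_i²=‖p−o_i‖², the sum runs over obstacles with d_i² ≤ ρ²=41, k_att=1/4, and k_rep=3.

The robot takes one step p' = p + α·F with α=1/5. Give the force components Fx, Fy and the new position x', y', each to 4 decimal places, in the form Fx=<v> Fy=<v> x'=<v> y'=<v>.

F_att = 1/4·(g−p) = 1/4·(11,2) = (2.7500,0.5000)
o1: d²=386 > ρ²=41 → inactive
o2: d²=13 ≤ ρ²=41; F_rep = 3·(-2,3)/13² = (-0.0355,0.0533)
o3: d²=397 > ρ²=41 → inactive
F = F_att + ΣF_rep = (2.7145,0.5533)
p' = p + 1/5·F = (-8.4571,6.1107)

Fx=2.7145 Fy=0.5533 x'=-8.4571 y'=6.1107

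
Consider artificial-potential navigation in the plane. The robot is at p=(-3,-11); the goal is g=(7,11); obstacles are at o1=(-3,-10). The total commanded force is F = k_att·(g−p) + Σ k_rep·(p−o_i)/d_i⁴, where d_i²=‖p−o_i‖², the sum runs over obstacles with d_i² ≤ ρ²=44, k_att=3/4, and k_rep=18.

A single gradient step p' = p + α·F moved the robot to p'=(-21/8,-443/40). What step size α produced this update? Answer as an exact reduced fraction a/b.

F_att = 3/4·(g−p) = 3/4·(10,22) = (7.5000,16.5000)
o1: d²=1 ≤ ρ²=44; F_rep = 18·(0,-1)/1² = (0.0000,-18.0000)
F = F_att + ΣF_rep = (7.5000,-1.5000)
Δp = p'−p = (0.3750,-0.0750); α = Δx/Fx = (3/8) / (15/2) = 1/20
check: Δy/Fy = (-3/40) / (-3/2) = 1/20 ✓

α = 1/20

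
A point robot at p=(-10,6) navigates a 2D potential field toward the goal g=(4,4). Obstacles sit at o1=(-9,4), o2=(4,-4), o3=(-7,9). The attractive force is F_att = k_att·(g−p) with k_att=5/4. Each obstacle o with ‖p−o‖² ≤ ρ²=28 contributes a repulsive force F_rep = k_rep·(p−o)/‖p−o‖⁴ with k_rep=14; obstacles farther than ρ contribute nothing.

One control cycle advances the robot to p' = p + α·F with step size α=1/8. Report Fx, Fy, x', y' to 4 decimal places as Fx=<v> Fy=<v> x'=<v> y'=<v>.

F_att = 5/4·(g−p) = 5/4·(14,-2) = (17.5000,-2.5000)
o1: d²=5 ≤ ρ²=28; F_rep = 14·(-1,2)/5² = (-0.5600,1.1200)
o2: d²=296 > ρ²=28 → inactive
o3: d²=18 ≤ ρ²=28; F_rep = 14·(-3,-3)/18² = (-0.1296,-0.1296)
F = F_att + ΣF_rep = (16.8104,-1.5096)
p' = p + 1/8·F = (-7.8987,5.8113)

Fx=16.8104 Fy=-1.5096 x'=-7.8987 y'=5.8113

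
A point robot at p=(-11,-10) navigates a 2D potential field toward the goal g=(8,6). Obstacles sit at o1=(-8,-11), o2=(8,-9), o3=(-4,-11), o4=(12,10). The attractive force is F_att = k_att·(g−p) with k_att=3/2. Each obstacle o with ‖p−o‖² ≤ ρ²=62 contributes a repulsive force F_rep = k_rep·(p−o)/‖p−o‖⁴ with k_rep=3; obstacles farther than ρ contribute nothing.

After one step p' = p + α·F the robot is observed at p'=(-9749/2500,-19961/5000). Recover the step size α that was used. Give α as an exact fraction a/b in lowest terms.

F_att = 3/2·(g−p) = 3/2·(19,16) = (28.5000,24.0000)
o1: d²=10 ≤ ρ²=62; F_rep = 3·(-3,1)/10² = (-0.0900,0.0300)
o2: d²=362 > ρ²=62 → inactive
o3: d²=50 ≤ ρ²=62; F_rep = 3·(-7,1)/50² = (-0.0084,0.0012)
o4: d²=929 > ρ²=62 → inactive
F = F_att + ΣF_rep = (28.4016,24.0312)
Δp = p'−p = (7.1004,6.0078); α = Δx/Fx = (17751/2500) / (17751/625) = 1/4
check: Δy/Fy = (30039/5000) / (30039/1250) = 1/4 ✓

α = 1/4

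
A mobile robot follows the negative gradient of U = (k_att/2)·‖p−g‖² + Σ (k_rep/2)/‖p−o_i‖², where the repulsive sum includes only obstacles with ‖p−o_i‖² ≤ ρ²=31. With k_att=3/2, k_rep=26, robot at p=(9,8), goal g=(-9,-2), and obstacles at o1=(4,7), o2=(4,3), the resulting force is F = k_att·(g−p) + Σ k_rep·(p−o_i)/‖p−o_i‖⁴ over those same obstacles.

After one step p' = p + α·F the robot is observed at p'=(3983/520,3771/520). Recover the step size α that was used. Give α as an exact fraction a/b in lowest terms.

α = 1/20

F_att = 3/2·(g−p) = 3/2·(-18,-10) = (-27.0000,-15.0000)
o1: d²=26 ≤ ρ²=31; F_rep = 26·(5,1)/26² = (0.1923,0.0385)
o2: d²=50 > ρ²=31 → inactive
F = F_att + ΣF_rep = (-26.8077,-14.9615)
Δp = p'−p = (-1.3404,-0.7481); α = Δx/Fx = (-697/520) / (-697/26) = 1/20
check: Δy/Fy = (-389/520) / (-389/26) = 1/20 ✓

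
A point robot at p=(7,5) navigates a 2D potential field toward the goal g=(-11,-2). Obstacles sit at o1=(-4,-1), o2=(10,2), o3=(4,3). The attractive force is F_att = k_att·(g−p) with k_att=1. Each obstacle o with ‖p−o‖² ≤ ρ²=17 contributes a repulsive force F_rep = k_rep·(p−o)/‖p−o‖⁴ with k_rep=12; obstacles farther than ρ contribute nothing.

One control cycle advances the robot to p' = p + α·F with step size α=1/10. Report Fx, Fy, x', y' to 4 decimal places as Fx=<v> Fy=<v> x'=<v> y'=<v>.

F_att = 1·(g−p) = 1·(-18,-7) = (-18.0000,-7.0000)
o1: d²=157 > ρ²=17 → inactive
o2: d²=18 > ρ²=17 → inactive
o3: d²=13 ≤ ρ²=17; F_rep = 12·(3,2)/13² = (0.2130,0.1420)
F = F_att + ΣF_rep = (-17.7870,-6.8580)
p' = p + 1/10·F = (5.2213,4.3142)

Fx=-17.7870 Fy=-6.8580 x'=5.2213 y'=4.3142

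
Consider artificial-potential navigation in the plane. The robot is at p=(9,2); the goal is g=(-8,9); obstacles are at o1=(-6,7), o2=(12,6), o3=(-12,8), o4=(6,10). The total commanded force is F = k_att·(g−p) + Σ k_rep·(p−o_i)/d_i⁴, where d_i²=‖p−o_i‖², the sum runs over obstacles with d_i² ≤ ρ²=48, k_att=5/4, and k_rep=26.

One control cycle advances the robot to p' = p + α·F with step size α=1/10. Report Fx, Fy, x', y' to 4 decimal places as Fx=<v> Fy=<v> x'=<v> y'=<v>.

F_att = 5/4·(g−p) = 5/4·(-17,7) = (-21.2500,8.7500)
o1: d²=250 > ρ²=48 → inactive
o2: d²=25 ≤ ρ²=48; F_rep = 26·(-3,-4)/25² = (-0.1248,-0.1664)
o3: d²=477 > ρ²=48 → inactive
o4: d²=73 > ρ²=48 → inactive
F = F_att + ΣF_rep = (-21.3748,8.5836)
p' = p + 1/10·F = (6.8625,2.8584)

Fx=-21.3748 Fy=8.5836 x'=6.8625 y'=2.8584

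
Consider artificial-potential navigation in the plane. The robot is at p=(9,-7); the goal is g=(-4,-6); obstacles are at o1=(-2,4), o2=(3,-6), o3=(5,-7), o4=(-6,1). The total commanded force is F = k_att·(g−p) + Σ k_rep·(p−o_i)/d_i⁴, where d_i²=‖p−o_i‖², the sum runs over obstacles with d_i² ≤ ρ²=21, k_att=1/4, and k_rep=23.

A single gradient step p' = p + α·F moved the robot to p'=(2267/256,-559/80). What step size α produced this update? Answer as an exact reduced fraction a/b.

F_att = 1/4·(g−p) = 1/4·(-13,1) = (-3.2500,0.2500)
o1: d²=242 > ρ²=21 → inactive
o2: d²=37 > ρ²=21 → inactive
o3: d²=16 ≤ ρ²=21; F_rep = 23·(4,0)/16² = (0.3594,0.0000)
o4: d²=289 > ρ²=21 → inactive
F = F_att + ΣF_rep = (-2.8906,0.2500)
Δp = p'−p = (-0.1445,0.0125); α = Δx/Fx = (-37/256) / (-185/64) = 1/20
check: Δy/Fy = (1/80) / (1/4) = 1/20 ✓

α = 1/20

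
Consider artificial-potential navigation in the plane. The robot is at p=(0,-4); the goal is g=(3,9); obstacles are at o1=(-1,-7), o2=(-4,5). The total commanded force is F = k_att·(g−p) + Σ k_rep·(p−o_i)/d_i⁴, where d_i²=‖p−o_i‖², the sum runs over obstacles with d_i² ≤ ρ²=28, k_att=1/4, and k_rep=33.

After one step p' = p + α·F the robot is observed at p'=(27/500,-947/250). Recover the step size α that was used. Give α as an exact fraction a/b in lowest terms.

α = 1/20

F_att = 1/4·(g−p) = 1/4·(3,13) = (0.7500,3.2500)
o1: d²=10 ≤ ρ²=28; F_rep = 33·(1,3)/10² = (0.3300,0.9900)
o2: d²=97 > ρ²=28 → inactive
F = F_att + ΣF_rep = (1.0800,4.2400)
Δp = p'−p = (0.0540,0.2120); α = Δx/Fx = (27/500) / (27/25) = 1/20
check: Δy/Fy = (53/250) / (106/25) = 1/20 ✓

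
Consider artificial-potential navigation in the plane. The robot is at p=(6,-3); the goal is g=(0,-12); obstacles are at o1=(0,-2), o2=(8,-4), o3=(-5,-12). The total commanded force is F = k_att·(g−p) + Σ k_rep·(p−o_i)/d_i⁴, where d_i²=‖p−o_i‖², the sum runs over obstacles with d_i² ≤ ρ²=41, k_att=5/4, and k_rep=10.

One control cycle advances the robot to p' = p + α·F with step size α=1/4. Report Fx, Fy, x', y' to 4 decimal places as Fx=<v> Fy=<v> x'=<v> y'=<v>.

F_att = 5/4·(g−p) = 5/4·(-6,-9) = (-7.5000,-11.2500)
o1: d²=37 ≤ ρ²=41; F_rep = 10·(6,-1)/37² = (0.0438,-0.0073)
o2: d²=5 ≤ ρ²=41; F_rep = 10·(-2,1)/5² = (-0.8000,0.4000)
o3: d²=202 > ρ²=41 → inactive
F = F_att + ΣF_rep = (-8.2562,-10.8573)
p' = p + 1/4·F = (3.9360,-5.7143)

Fx=-8.2562 Fy=-10.8573 x'=3.9360 y'=-5.7143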